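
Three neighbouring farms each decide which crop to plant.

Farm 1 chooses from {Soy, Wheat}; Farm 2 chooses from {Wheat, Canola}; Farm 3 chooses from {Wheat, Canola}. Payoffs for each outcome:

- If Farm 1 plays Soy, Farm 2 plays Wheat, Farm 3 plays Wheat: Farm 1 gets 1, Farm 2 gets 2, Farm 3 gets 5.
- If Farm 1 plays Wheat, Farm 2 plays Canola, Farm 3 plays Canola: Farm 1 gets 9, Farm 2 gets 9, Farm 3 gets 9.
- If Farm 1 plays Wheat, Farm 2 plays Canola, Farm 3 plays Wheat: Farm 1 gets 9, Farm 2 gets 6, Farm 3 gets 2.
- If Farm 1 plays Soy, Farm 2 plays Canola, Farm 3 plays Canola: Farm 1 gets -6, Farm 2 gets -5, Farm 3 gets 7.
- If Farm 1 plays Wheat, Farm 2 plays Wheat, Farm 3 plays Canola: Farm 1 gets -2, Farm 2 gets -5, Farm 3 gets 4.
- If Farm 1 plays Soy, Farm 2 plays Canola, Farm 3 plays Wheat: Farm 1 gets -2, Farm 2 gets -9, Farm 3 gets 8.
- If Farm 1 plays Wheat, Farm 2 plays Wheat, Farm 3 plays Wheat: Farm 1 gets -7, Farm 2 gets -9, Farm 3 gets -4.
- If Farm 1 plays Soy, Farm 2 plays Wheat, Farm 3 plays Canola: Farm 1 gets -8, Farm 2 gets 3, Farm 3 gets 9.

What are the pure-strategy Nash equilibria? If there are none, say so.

Pure NE: (Wheat, Canola, Canola)

(Soy, Wheat, Wheat): Farm 3 can switch to Canola (5 → 9). Not NE.
(Soy, Wheat, Canola): Farm 1 can switch to Wheat (-8 → -2). Not NE.
(Soy, Canola, Wheat): Farm 1 can switch to Wheat (-2 → 9). Not NE.
(Soy, Canola, Canola): Farm 1 can switch to Wheat (-6 → 9). Not NE.
(Wheat, Wheat, Wheat): Farm 1 can switch to Soy (-7 → 1). Not NE.
(Wheat, Wheat, Canola): Farm 2 can switch to Canola (-5 → 9). Not NE.
(Wheat, Canola, Wheat): Farm 3 can switch to Canola (2 → 9). Not NE.
(Wheat, Canola, Canola): Farm 1 gets 9, best alternative -6; Farm 2 gets 9, best alternative -5; Farm 3 gets 9, best alternative 2. No profitable deviation — NE.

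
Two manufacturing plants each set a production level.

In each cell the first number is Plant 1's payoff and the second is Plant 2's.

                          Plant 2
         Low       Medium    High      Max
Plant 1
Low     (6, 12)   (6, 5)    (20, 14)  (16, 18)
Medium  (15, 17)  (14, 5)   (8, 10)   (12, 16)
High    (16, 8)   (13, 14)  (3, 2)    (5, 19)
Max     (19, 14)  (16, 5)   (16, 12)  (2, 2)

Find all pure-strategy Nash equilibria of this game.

For each player, find the best response to each opponent profile; mutual best responses are the pure NE.
Plant 1 against Low: payoffs 6, 15, 16, 19 → best response Max.
Plant 1 against Medium: payoffs 6, 14, 13, 16 → best response Max.
Plant 1 against High: payoffs 20, 8, 3, 16 → best response Low.
Plant 1 against Max: payoffs 16, 12, 5, 2 → best response Low.
Plant 2 against Low: payoffs 12, 5, 14, 18 → best response Max.
Plant 2 against Medium: payoffs 17, 5, 10, 16 → best response Low.
Plant 2 against High: payoffs 8, 14, 2, 19 → best response Max.
Plant 2 against Max: payoffs 14, 5, 12, 2 → best response Low.
Mutual best responses: (Low, Max); (Max, Low).

The pure Nash equilibria are (Low, Max) and (Max, Low).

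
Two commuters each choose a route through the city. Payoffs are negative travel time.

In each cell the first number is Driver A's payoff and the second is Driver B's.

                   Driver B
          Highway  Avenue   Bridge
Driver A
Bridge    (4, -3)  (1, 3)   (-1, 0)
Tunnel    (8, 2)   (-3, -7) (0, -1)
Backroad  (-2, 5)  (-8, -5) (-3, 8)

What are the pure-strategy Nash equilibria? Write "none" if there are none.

(Bridge, Highway): Driver A can switch to Tunnel (4 → 8). Not NE.
(Bridge, Avenue): Driver A gets 1, best alternative -3; Driver B gets 3, best alternative 0. No profitable deviation — NE.
(Bridge, Bridge): Driver A can switch to Tunnel (-1 → 0). Not NE.
(Tunnel, Highway): Driver A gets 8, best alternative 4; Driver B gets 2, best alternative -1. No profitable deviation — NE.
(Tunnel, Avenue): Driver A can switch to Bridge (-3 → 1). Not NE.
(Tunnel, Bridge): Driver B can switch to Highway (-1 → 2). Not NE.
(Backroad, Highway): Driver A can switch to Bridge (-2 → 4). Not NE.
(Backroad, Avenue): Driver A can switch to Bridge (-8 → 1). Not NE.
(Backroad, Bridge): Driver A can switch to Bridge (-3 → -1). Not NE.

(Bridge, Avenue) and (Tunnel, Highway)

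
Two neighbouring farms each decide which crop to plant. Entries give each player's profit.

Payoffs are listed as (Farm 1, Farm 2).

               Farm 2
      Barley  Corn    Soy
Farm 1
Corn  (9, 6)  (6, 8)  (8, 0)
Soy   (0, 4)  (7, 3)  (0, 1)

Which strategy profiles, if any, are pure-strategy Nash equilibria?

This game has no pure Nash equilibrium.

Farm 1 against Barley: payoffs 9, 0 → best response Corn.
Farm 1 against Corn: payoffs 6, 7 → best response Soy.
Farm 1 against Soy: payoffs 8, 0 → best response Corn.
Farm 2 against Corn: payoffs 6, 8, 0 → best response Corn.
Farm 2 against Soy: payoffs 4, 3, 1 → best response Barley.
No profile is a mutual best response for all players.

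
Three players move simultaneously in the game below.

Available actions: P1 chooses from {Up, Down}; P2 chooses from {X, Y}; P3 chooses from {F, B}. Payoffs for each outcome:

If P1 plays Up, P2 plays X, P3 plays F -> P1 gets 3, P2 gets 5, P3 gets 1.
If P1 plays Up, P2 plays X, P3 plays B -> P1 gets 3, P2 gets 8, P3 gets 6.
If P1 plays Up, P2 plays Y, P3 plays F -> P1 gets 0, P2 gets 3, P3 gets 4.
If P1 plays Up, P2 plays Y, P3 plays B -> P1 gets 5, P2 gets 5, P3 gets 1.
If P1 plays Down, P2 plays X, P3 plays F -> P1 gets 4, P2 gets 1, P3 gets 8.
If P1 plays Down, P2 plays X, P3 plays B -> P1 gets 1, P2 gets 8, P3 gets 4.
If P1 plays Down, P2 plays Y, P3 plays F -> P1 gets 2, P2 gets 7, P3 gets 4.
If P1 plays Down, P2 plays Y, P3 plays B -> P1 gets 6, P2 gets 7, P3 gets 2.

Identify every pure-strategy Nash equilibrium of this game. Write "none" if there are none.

For each player, find the best response to each opponent profile; mutual best responses are the pure NE.
P1 against (X, F): payoffs 3, 4 → best response Down.
P1 against (X, B): payoffs 3, 1 → best response Up.
P1 against (Y, F): payoffs 0, 2 → best response Down.
P1 against (Y, B): payoffs 5, 6 → best response Down.
P2 against (Up, F): payoffs 5, 3 → best response X.
P2 against (Up, B): payoffs 8, 5 → best response X.
P2 against (Down, F): payoffs 1, 7 → best response Y.
P2 against (Down, B): payoffs 8, 7 → best response X.
P3 against (Up, X): payoffs 1, 6 → best response B.
P3 against (Up, Y): payoffs 4, 1 → best response F.
P3 against (Down, X): payoffs 8, 4 → best response F.
P3 against (Down, Y): payoffs 4, 2 → best response F.
Mutual best responses: (Up, X, B); (Down, Y, F).

The pure Nash equilibria are (Up, X, B), (Down, Y, F).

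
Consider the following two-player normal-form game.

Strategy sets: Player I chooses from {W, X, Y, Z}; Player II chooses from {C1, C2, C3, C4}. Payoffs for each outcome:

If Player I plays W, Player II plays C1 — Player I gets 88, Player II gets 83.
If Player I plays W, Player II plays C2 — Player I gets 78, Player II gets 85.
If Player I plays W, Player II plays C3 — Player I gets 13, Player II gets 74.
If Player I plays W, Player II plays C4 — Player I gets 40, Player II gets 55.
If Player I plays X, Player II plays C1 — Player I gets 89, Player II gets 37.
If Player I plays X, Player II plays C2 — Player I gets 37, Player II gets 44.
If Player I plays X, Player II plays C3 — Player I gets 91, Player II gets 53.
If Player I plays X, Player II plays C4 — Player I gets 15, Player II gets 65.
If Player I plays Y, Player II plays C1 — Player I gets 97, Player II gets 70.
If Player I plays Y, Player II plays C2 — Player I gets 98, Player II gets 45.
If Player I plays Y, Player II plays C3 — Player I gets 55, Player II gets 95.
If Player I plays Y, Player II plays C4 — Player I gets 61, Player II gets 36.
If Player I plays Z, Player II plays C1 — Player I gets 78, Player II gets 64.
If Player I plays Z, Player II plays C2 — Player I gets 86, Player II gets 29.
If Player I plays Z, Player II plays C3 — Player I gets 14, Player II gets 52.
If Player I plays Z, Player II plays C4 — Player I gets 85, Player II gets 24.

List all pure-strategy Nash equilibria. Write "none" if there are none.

No pure-strategy Nash equilibrium.

Check each profile: it is a Nash equilibrium iff no player can strictly gain by switching unilaterally.
(W, C1): Player I can switch to X (88 → 89). Not NE.
(W, C2): Player I can switch to Y (78 → 98). Not NE.
(W, C3): Player I can switch to X (13 → 91). Not NE.
(W, C4): Player I can switch to Y (40 → 61). Not NE.
(X, C1): Player I can switch to Y (89 → 97). Not NE.
(X, C2): Player I can switch to W (37 → 78). Not NE.
(The remaining 10 profiles each have a profitable deviation by the same check.)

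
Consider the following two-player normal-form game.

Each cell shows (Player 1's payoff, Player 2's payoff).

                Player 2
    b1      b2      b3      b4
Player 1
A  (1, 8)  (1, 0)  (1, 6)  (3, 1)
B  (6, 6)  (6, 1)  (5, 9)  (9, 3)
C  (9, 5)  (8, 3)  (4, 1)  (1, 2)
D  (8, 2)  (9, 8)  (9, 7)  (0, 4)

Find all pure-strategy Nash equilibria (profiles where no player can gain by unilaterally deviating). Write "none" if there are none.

Pure-strategy Nash equilibria: (C, b1), (D, b2)

Player 1 against b1: payoffs 1, 6, 9, 8 → best response C.
Player 1 against b2: payoffs 1, 6, 8, 9 → best response D.
Player 1 against b3: payoffs 1, 5, 4, 9 → best response D.
Player 1 against b4: payoffs 3, 9, 1, 0 → best response B.
Player 2 against A: payoffs 8, 0, 6, 1 → best response b1.
Player 2 against B: payoffs 6, 1, 9, 3 → best response b3.
Player 2 against C: payoffs 5, 3, 1, 2 → best response b1.
Player 2 against D: payoffs 2, 8, 7, 4 → best response b2.
Mutual best responses: (C, b1); (D, b2).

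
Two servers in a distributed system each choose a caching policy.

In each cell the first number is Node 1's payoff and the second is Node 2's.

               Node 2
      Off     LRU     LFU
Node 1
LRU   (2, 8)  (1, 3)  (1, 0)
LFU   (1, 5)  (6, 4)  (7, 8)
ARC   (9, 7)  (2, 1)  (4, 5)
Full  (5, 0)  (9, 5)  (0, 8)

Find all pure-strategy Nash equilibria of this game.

Check each profile: it is a Nash equilibrium iff no player can strictly gain by switching unilaterally.
(LRU, Off): Node 1 can switch to ARC (2 → 9). Not NE.
(LRU, LRU): Node 1 can switch to LFU (1 → 6). Not NE.
(LRU, LFU): Node 1 can switch to LFU (1 → 7). Not NE.
(LFU, Off): Node 1 can switch to LRU (1 → 2). Not NE.
(LFU, LRU): Node 1 can switch to Full (6 → 9). Not NE.
(LFU, LFU): Node 1 gets 7, best alternative 4; Node 2 gets 8, best alternative 5. No profitable deviation — NE.
(ARC, Off): Node 1 gets 9, best alternative 5; Node 2 gets 7, best alternative 5. No profitable deviation — NE.
(ARC, LRU): Node 1 can switch to LFU (2 → 6). Not NE.
(ARC, LFU): Node 1 can switch to LFU (4 → 7). Not NE.
(Full, Off): Node 1 can switch to ARC (5 → 9). Not NE.
(The remaining 2 profiles each have a profitable deviation by the same check.)

The pure Nash equilibria are (LFU, LFU); (ARC, Off).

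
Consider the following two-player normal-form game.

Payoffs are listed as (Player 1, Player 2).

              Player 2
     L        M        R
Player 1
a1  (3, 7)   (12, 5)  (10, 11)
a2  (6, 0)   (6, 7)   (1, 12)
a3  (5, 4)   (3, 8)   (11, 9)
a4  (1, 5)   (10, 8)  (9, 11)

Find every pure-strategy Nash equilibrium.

For each strategy profile, look for a profitable unilateral deviation.
(a1, L): Player 1 can switch to a2 (3 → 6). Not NE.
(a1, M): Player 2 can switch to L (5 → 7). Not NE.
(a1, R): Player 1 can switch to a3 (10 → 11). Not NE.
(a2, L): Player 2 can switch to M (0 → 7). Not NE.
(a2, M): Player 1 can switch to a1 (6 → 12). Not NE.
(a2, R): Player 1 can switch to a1 (1 → 10). Not NE.
(a3, L): Player 1 can switch to a2 (5 → 6). Not NE.
(a3, M): Player 1 can switch to a1 (3 → 12). Not NE.
(a3, R): Player 1 gets 11, best alternative 10; Player 2 gets 9, best alternative 8. No profitable deviation — NE.
(a4, L): Player 1 can switch to a1 (1 → 3). Not NE.
(a4, M): Player 1 can switch to a1 (10 → 12). Not NE.
(a4, R): Player 1 can switch to a1 (9 → 10). Not NE.

Pure NE: (a3, R)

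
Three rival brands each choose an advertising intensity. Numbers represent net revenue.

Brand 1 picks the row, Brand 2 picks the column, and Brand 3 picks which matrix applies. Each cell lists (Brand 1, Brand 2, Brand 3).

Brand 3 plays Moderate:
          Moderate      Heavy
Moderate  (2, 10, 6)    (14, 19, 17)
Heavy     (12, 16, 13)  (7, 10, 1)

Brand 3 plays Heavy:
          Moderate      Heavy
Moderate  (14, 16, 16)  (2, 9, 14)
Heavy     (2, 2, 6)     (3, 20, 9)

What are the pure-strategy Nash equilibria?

(Moderate, Moderate, Heavy) and (Moderate, Heavy, Moderate) and (Heavy, Moderate, Moderate) and (Heavy, Heavy, Heavy)

(Moderate, Moderate, Moderate): Brand 1 can switch to Heavy (2 → 12). Not NE.
(Moderate, Moderate, Heavy): Brand 1 gets 14, best alternative 2; Brand 2 gets 16, best alternative 9; Brand 3 gets 16, best alternative 6. No profitable deviation — NE.
(Moderate, Heavy, Moderate): Brand 1 gets 14, best alternative 7; Brand 2 gets 19, best alternative 10; Brand 3 gets 17, best alternative 14. No profitable deviation — NE.
(Moderate, Heavy, Heavy): Brand 1 can switch to Heavy (2 → 3). Not NE.
(Heavy, Moderate, Moderate): Brand 1 gets 12, best alternative 2; Brand 2 gets 16, best alternative 10; Brand 3 gets 13, best alternative 6. No profitable deviation — NE.
(Heavy, Moderate, Heavy): Brand 1 can switch to Moderate (2 → 14). Not NE.
(Heavy, Heavy, Moderate): Brand 1 can switch to Moderate (7 → 14). Not NE.
(Heavy, Heavy, Heavy): Brand 1 gets 3, best alternative 2; Brand 2 gets 20, best alternative 2; Brand 3 gets 9, best alternative 1. No profitable deviation — NE.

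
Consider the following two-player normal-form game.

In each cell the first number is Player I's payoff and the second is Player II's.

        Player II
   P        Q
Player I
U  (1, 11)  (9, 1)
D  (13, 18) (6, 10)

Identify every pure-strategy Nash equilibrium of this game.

(U, P): Player I can switch to D (1 → 13). Not NE.
(U, Q): Player II can switch to P (1 → 11). Not NE.
(D, P): Player I gets 13, best alternative 1; Player II gets 18, best alternative 10. No profitable deviation — NE.
(D, Q): Player I can switch to U (6 → 9). Not NE.

The unique pure-strategy Nash equilibrium is (D, P).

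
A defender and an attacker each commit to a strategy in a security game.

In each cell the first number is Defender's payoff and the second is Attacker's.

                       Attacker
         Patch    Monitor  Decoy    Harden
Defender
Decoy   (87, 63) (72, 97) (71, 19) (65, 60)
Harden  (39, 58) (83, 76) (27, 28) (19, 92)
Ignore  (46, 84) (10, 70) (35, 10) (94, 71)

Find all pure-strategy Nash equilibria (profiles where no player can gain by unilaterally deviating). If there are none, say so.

There is no pure-strategy Nash equilibrium.

(Decoy, Patch): Attacker can switch to Monitor (63 → 97). Not NE.
(Decoy, Monitor): Defender can switch to Harden (72 → 83). Not NE.
(Decoy, Decoy): Attacker can switch to Patch (19 → 63). Not NE.
(Decoy, Harden): Defender can switch to Ignore (65 → 94). Not NE.
(Harden, Patch): Defender can switch to Decoy (39 → 87). Not NE.
(Harden, Monitor): Attacker can switch to Harden (76 → 92). Not NE.
(The remaining 6 profiles each have a profitable deviation by the same check.)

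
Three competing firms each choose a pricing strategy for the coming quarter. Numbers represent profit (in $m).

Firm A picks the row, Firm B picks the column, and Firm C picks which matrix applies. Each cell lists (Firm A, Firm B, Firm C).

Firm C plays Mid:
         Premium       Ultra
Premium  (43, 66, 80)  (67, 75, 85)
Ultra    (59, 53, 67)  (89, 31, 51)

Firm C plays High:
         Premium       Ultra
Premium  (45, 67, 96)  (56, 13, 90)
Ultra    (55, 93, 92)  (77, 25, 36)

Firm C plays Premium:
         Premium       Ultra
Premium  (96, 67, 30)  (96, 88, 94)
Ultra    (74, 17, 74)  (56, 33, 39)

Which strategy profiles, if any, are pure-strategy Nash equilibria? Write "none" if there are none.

For each player, find the best response to each opponent profile; mutual best responses are the pure NE.
Firm A against (Premium, Mid): payoffs 43, 59 → best response Ultra.
Firm A against (Premium, High): payoffs 45, 55 → best response Ultra.
Firm A against (Premium, Premium): payoffs 96, 74 → best response Premium.
Firm A against (Ultra, Mid): payoffs 67, 89 → best response Ultra.
Firm A against (Ultra, High): payoffs 56, 77 → best response Ultra.
Firm A against (Ultra, Premium): payoffs 96, 56 → best response Premium.
Firm B against (Premium, Mid): payoffs 66, 75 → best response Ultra.
Firm B against (Premium, High): payoffs 67, 13 → best response Premium.
Firm B against (Premium, Premium): payoffs 67, 88 → best response Ultra.
Firm B against (Ultra, Mid): payoffs 53, 31 → best response Premium.
Firm B against (Ultra, High): payoffs 93, 25 → best response Premium.
Firm B against (Ultra, Premium): payoffs 17, 33 → best response Ultra.
Firm C against (Premium, Premium): payoffs 80, 96, 30 → best response High.
Firm C against (Premium, Ultra): payoffs 85, 90, 94 → best response Premium.
Firm C against (Ultra, Premium): payoffs 67, 92, 74 → best response High.
Firm C against (Ultra, Ultra): payoffs 51, 36, 39 → best response Mid.
Mutual best responses: (Premium, Ultra, Premium); (Ultra, Premium, High).

The pure Nash equilibria are (Premium, Ultra, Premium), (Ultra, Premium, High).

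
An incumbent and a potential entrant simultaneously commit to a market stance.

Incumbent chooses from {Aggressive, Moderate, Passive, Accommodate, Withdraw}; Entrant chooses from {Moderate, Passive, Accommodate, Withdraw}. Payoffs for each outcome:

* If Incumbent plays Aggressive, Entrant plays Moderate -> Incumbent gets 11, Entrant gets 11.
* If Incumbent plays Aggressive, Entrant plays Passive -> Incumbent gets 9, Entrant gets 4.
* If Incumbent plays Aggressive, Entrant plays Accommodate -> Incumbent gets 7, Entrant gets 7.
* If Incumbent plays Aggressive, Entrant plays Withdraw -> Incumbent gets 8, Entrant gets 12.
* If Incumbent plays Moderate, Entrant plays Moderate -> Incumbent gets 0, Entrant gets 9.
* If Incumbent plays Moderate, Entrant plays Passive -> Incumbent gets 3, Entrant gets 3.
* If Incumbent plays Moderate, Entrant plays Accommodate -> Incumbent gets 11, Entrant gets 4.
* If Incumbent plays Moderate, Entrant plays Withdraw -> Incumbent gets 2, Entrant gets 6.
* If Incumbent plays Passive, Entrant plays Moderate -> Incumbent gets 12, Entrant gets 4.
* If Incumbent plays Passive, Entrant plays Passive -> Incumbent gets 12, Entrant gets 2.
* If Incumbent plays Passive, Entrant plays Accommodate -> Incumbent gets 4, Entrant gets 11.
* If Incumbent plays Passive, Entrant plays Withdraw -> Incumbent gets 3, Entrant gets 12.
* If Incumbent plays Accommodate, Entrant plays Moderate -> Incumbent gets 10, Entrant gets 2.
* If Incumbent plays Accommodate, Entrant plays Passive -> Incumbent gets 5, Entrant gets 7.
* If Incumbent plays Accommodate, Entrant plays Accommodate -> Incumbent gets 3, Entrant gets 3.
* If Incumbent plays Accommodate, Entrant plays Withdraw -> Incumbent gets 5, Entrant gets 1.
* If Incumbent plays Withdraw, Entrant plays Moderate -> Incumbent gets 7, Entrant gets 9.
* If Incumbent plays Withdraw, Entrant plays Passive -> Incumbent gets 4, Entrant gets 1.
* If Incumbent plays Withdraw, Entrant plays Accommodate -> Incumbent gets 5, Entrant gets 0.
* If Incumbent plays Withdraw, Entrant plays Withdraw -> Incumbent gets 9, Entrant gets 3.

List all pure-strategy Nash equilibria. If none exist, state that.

There is no pure-strategy Nash equilibrium.

Incumbent against Moderate: payoffs 11, 0, 12, 10, 7 → best response Passive.
Incumbent against Passive: payoffs 9, 3, 12, 5, 4 → best response Passive.
Incumbent against Accommodate: payoffs 7, 11, 4, 3, 5 → best response Moderate.
Incumbent against Withdraw: payoffs 8, 2, 3, 5, 9 → best response Withdraw.
Entrant against Aggressive: payoffs 11, 4, 7, 12 → best response Withdraw.
Entrant against Moderate: payoffs 9, 3, 4, 6 → best response Moderate.
Entrant against Passive: payoffs 4, 2, 11, 12 → best response Withdraw.
Entrant against Accommodate: payoffs 2, 7, 3, 1 → best response Passive.
Entrant against Withdraw: payoffs 9, 1, 0, 3 → best response Moderate.
No profile is a mutual best response for all players.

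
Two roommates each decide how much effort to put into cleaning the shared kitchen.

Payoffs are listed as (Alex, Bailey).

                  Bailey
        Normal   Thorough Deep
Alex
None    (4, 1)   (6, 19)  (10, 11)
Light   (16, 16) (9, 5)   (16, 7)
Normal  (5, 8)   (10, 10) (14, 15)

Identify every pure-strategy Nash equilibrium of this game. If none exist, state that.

(Light, Normal)

Alex against Normal: payoffs 4, 16, 5 → best response Light.
Alex against Thorough: payoffs 6, 9, 10 → best response Normal.
Alex against Deep: payoffs 10, 16, 14 → best response Light.
Bailey against None: payoffs 1, 19, 11 → best response Thorough.
Bailey against Light: payoffs 16, 5, 7 → best response Normal.
Bailey against Normal: payoffs 8, 10, 15 → best response Deep.
Mutual best responses: (Light, Normal).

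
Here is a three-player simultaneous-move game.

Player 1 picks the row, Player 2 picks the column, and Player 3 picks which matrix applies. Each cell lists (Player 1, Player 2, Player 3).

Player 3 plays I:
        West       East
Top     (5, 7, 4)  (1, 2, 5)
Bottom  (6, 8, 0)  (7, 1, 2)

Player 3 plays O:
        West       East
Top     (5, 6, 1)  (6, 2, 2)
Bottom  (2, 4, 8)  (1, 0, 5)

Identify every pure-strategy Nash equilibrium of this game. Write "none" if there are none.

This game has no pure Nash equilibrium.

Player 1 against (West, I): payoffs 5, 6 → best response Bottom.
Player 1 against (West, O): payoffs 5, 2 → best response Top.
Player 1 against (East, I): payoffs 1, 7 → best response Bottom.
Player 1 against (East, O): payoffs 6, 1 → best response Top.
Player 2 against (Top, I): payoffs 7, 2 → best response West.
Player 2 against (Top, O): payoffs 6, 2 → best response West.
Player 2 against (Bottom, I): payoffs 8, 1 → best response West.
Player 2 against (Bottom, O): payoffs 4, 0 → best response West.
Player 3 against (Top, West): payoffs 4, 1 → best response I.
Player 3 against (Top, East): payoffs 5, 2 → best response I.
Player 3 against (Bottom, West): payoffs 0, 8 → best response O.
Player 3 against (Bottom, East): payoffs 2, 5 → best response O.
No profile is a mutual best response for all players.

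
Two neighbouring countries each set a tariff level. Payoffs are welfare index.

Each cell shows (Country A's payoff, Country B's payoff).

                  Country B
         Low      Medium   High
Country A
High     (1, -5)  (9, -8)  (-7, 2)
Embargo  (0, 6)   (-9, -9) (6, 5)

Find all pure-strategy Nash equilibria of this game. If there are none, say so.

none

(High, Low): Country B can switch to High (-5 → 2). Not NE.
(High, Medium): Country B can switch to Low (-8 → -5). Not NE.
(High, High): Country A can switch to Embargo (-7 → 6). Not NE.
(Embargo, Low): Country A can switch to High (0 → 1). Not NE.
(Embargo, Medium): Country A can switch to High (-9 → 9). Not NE.
(Embargo, High): Country B can switch to Low (5 → 6). Not NE.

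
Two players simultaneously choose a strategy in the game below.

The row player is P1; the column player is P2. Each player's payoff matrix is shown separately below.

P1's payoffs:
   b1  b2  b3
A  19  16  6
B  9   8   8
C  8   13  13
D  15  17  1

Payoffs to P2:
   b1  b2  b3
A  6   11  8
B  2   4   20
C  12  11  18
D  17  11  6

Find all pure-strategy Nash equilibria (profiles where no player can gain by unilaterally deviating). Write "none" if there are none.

(A, b1): P2 can switch to b2 (6 → 11). Not NE.
(A, b2): P1 can switch to D (16 → 17). Not NE.
(A, b3): P1 can switch to B (6 → 8). Not NE.
(B, b1): P1 can switch to A (9 → 19). Not NE.
(B, b2): P1 can switch to A (8 → 16). Not NE.
(B, b3): P1 can switch to C (8 → 13). Not NE.
(C, b1): P1 can switch to A (8 → 19). Not NE.
(C, b2): P1 can switch to A (13 → 16). Not NE.
(C, b3): P1 gets 13, best alternative 8; P2 gets 18, best alternative 12. No profitable deviation — NE.
(D, b1): P1 can switch to A (15 → 19). Not NE.
(D, b2): P2 can switch to b1 (11 → 17). Not NE.
(The remaining 1 profile has a profitable deviation by the same check.)

The unique pure-strategy Nash equilibrium is (C, b3).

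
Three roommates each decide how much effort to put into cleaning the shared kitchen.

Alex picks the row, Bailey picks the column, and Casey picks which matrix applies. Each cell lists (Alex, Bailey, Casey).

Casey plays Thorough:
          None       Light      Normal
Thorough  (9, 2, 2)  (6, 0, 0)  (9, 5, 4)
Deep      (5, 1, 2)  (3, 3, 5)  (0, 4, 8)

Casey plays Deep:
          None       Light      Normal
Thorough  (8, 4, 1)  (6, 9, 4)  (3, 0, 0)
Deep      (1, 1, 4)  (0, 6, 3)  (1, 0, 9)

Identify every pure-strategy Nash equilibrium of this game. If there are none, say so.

The pure Nash equilibria are (Thorough, Light, Deep) and (Thorough, Normal, Thorough).

For each strategy profile, look for a profitable unilateral deviation.
(Thorough, None, Thorough): Bailey can switch to Normal (2 → 5). Not NE.
(Thorough, None, Deep): Bailey can switch to Light (4 → 9). Not NE.
(Thorough, Light, Thorough): Bailey can switch to None (0 → 2). Not NE.
(Thorough, Light, Deep): Alex gets 6, best alternative 0; Bailey gets 9, best alternative 4; Casey gets 4, best alternative 0. No profitable deviation — NE.
(Thorough, Normal, Thorough): Alex gets 9, best alternative 0; Bailey gets 5, best alternative 2; Casey gets 4, best alternative 0. No profitable deviation — NE.
(Thorough, Normal, Deep): Bailey can switch to None (0 → 4). Not NE.
(Deep, None, Thorough): Alex can switch to Thorough (5 → 9). Not NE.
(Deep, None, Deep): Alex can switch to Thorough (1 → 8). Not NE.
(The remaining 4 profiles each have a profitable deviation by the same check.)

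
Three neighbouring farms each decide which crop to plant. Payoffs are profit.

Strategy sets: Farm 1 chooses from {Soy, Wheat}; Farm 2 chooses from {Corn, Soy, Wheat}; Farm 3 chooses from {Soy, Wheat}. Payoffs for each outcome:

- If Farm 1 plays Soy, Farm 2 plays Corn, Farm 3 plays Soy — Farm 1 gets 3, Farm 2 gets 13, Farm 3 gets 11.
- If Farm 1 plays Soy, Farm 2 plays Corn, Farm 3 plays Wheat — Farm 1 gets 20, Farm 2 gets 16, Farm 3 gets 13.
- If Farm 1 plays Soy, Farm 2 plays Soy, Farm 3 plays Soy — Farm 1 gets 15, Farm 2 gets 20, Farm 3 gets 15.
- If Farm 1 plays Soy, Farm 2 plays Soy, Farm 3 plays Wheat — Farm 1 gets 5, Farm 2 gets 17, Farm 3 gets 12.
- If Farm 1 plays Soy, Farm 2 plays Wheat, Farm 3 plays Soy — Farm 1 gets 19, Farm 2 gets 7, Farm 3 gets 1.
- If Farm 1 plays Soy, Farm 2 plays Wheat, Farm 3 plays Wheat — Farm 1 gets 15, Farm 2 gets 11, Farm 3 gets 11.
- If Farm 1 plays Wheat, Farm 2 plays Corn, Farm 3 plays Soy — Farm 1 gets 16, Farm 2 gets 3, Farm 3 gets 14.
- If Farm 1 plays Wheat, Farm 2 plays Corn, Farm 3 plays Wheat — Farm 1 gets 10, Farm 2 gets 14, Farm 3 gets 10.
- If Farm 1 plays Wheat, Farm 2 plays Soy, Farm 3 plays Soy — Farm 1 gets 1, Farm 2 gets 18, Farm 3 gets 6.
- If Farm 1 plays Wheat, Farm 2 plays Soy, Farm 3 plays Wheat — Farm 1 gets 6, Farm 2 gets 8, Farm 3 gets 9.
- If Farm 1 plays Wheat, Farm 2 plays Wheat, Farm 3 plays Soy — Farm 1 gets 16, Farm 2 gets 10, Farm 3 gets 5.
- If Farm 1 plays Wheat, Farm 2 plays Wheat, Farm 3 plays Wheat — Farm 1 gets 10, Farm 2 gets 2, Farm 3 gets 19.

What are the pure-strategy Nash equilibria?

For each player, find the best response to each opponent profile; mutual best responses are the pure NE.
Farm 1 against (Corn, Soy): payoffs 3, 16 → best response Wheat.
Farm 1 against (Corn, Wheat): payoffs 20, 10 → best response Soy.
Farm 1 against (Soy, Soy): payoffs 15, 1 → best response Soy.
Farm 1 against (Soy, Wheat): payoffs 5, 6 → best response Wheat.
Farm 1 against (Wheat, Soy): payoffs 19, 16 → best response Soy.
Farm 1 against (Wheat, Wheat): payoffs 15, 10 → best response Soy.
Farm 2 against (Soy, Soy): payoffs 13, 20, 7 → best response Soy.
Farm 2 against (Soy, Wheat): payoffs 16, 17, 11 → best response Soy.
Farm 2 against (Wheat, Soy): payoffs 3, 18, 10 → best response Soy.
Farm 2 against (Wheat, Wheat): payoffs 14, 8, 2 → best response Corn.
Farm 3 against (Soy, Corn): payoffs 11, 13 → best response Wheat.
Farm 3 against (Soy, Soy): payoffs 15, 12 → best response Soy.
Farm 3 against (Soy, Wheat): payoffs 1, 11 → best response Wheat.
Farm 3 against (Wheat, Corn): payoffs 14, 10 → best response Soy.
Farm 3 against (Wheat, Soy): payoffs 6, 9 → best response Wheat.
Farm 3 against (Wheat, Wheat): payoffs 5, 19 → best response Wheat.
Mutual best responses: (Soy, Soy, Soy).

(Soy, Soy, Soy)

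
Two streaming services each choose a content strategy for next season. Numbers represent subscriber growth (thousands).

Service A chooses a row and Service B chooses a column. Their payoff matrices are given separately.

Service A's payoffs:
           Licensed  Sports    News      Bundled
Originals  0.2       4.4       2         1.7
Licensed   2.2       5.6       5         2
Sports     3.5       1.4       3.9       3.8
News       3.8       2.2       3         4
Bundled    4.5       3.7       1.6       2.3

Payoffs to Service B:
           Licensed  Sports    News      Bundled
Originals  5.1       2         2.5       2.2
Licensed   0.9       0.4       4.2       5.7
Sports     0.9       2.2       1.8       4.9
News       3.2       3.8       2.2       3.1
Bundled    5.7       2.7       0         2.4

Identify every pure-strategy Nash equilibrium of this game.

Mark each player's best response to every combination of opponents' strategies; a profile where every player is best-responding is a pure Nash equilibrium.
Service A against Licensed: payoffs 0.2, 2.2, 3.5, 3.8, 4.5 → best response Bundled.
Service A against Sports: payoffs 4.4, 5.6, 1.4, 2.2, 3.7 → best response Licensed.
Service A against News: payoffs 2, 5, 3.9, 3, 1.6 → best response Licensed.
Service A against Bundled: payoffs 1.7, 2, 3.8, 4, 2.3 → best response News.
Service B against Originals: payoffs 5.1, 2, 2.5, 2.2 → best response Licensed.
Service B against Licensed: payoffs 0.9, 0.4, 4.2, 5.7 → best response Bundled.
Service B against Sports: payoffs 0.9, 2.2, 1.8, 4.9 → best response Bundled.
Service B against News: payoffs 3.2, 3.8, 2.2, 3.1 → best response Sports.
Service B against Bundled: payoffs 5.7, 2.7, 0, 2.4 → best response Licensed.
Mutual best responses: (Bundled, Licensed).

The unique pure-strategy Nash equilibrium is (Bundled, Licensed).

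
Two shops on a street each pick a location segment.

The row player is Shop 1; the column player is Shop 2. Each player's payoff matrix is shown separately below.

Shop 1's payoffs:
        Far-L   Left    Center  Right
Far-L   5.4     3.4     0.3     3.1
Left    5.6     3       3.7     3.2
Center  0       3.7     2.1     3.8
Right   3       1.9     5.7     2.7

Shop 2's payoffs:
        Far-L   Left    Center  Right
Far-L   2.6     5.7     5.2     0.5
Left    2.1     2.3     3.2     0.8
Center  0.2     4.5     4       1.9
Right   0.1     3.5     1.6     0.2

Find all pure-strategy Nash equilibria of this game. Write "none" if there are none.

(Center, Left)

Check each profile: it is a Nash equilibrium iff no player can strictly gain by switching unilaterally.
(Far-L, Far-L): Shop 1 can switch to Left (5.4 → 5.6). Not NE.
(Far-L, Left): Shop 1 can switch to Center (3.4 → 3.7). Not NE.
(Far-L, Center): Shop 1 can switch to Left (0.3 → 3.7). Not NE.
(Far-L, Right): Shop 1 can switch to Left (3.1 → 3.2). Not NE.
(Left, Far-L): Shop 2 can switch to Left (2.1 → 2.3). Not NE.
(Left, Left): Shop 1 can switch to Far-L (3 → 3.4). Not NE.
(Left, Center): Shop 1 can switch to Right (3.7 → 5.7). Not NE.
(Left, Right): Shop 1 can switch to Center (3.2 → 3.8). Not NE.
(Center, Far-L): Shop 1 can switch to Far-L (0 → 5.4). Not NE.
(Center, Left): Shop 1 gets 3.7, best alternative 3.4; Shop 2 gets 4.5, best alternative 4. No profitable deviation — NE.
(Center, Center): Shop 1 can switch to Left (2.1 → 3.7). Not NE.
(Center, Right): Shop 2 can switch to Left (1.9 → 4.5). Not NE.
(Right, Far-L): Shop 1 can switch to Far-L (3 → 5.4). Not NE.
(The remaining 3 profiles each have a profitable deviation by the same check.)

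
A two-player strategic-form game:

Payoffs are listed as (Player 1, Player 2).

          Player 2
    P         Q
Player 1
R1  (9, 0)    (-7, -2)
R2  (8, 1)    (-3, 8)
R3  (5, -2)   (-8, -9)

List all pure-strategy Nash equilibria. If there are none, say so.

(R1, P); (R2, Q)

Player 1 against P: payoffs 9, 8, 5 → best response R1.
Player 1 against Q: payoffs -7, -3, -8 → best response R2.
Player 2 against R1: payoffs 0, -2 → best response P.
Player 2 against R2: payoffs 1, 8 → best response Q.
Player 2 against R3: payoffs -2, -9 → best response P.
Mutual best responses: (R1, P); (R2, Q).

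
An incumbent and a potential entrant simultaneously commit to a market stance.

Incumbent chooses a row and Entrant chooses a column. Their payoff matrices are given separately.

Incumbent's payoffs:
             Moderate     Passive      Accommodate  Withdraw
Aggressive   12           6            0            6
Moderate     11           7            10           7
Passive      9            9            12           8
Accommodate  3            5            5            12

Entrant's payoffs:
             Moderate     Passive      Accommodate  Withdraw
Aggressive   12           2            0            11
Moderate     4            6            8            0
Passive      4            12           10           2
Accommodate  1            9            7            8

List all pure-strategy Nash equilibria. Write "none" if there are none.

Incumbent against Moderate: payoffs 12, 11, 9, 3 → best response Aggressive.
Incumbent against Passive: payoffs 6, 7, 9, 5 → best response Passive.
Incumbent against Accommodate: payoffs 0, 10, 12, 5 → best response Passive.
Incumbent against Withdraw: payoffs 6, 7, 8, 12 → best response Accommodate.
Entrant against Aggressive: payoffs 12, 2, 0, 11 → best response Moderate.
Entrant against Moderate: payoffs 4, 6, 8, 0 → best response Accommodate.
Entrant against Passive: payoffs 4, 12, 10, 2 → best response Passive.
Entrant against Accommodate: payoffs 1, 9, 7, 8 → best response Passive.
Mutual best responses: (Aggressive, Moderate); (Passive, Passive).

Pure-strategy Nash equilibria: (Aggressive, Moderate) and (Passive, Passive)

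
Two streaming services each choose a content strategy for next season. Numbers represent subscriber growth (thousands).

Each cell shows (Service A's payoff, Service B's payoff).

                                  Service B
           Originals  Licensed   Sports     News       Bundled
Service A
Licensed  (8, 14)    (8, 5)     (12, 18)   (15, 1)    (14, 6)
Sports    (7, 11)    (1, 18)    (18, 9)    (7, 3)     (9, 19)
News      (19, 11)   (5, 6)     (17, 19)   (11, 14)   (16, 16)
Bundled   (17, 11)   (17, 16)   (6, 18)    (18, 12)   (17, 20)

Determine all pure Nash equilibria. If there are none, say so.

Pure NE: (Bundled, Bundled)

Service A against Originals: payoffs 8, 7, 19, 17 → best response News.
Service A against Licensed: payoffs 8, 1, 5, 17 → best response Bundled.
Service A against Sports: payoffs 12, 18, 17, 6 → best response Sports.
Service A against News: payoffs 15, 7, 11, 18 → best response Bundled.
Service A against Bundled: payoffs 14, 9, 16, 17 → best response Bundled.
Service B against Licensed: payoffs 14, 5, 18, 1, 6 → best response Sports.
Service B against Sports: payoffs 11, 18, 9, 3, 19 → best response Bundled.
Service B against News: payoffs 11, 6, 19, 14, 16 → best response Sports.
Service B against Bundled: payoffs 11, 16, 18, 12, 20 → best response Bundled.
Mutual best responses: (Bundled, Bundled).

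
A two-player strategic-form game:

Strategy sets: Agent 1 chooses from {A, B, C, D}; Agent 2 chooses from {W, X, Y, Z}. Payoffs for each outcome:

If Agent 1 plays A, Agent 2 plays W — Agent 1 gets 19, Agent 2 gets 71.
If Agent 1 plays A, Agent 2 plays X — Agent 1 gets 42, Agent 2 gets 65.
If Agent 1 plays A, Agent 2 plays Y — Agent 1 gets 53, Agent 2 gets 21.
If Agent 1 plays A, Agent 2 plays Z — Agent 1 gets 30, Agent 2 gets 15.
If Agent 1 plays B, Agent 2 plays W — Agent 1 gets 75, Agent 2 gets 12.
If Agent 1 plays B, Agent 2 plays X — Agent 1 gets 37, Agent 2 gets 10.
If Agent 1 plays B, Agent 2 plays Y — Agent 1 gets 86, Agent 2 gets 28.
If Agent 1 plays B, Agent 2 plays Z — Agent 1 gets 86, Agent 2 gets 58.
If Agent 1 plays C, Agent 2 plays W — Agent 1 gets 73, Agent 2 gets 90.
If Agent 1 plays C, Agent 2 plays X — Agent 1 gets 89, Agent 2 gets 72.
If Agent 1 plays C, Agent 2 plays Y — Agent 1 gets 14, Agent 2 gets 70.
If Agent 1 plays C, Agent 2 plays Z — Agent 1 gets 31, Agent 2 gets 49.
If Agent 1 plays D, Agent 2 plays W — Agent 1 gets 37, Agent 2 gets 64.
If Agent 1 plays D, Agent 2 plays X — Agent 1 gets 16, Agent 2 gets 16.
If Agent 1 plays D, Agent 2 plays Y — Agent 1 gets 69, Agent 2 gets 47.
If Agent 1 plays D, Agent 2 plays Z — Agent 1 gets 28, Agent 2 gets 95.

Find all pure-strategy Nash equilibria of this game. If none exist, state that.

Pure NE: (B, Z)

(A, W): Agent 1 can switch to B (19 → 75). Not NE.
(A, X): Agent 1 can switch to C (42 → 89). Not NE.
(A, Y): Agent 1 can switch to B (53 → 86). Not NE.
(A, Z): Agent 1 can switch to B (30 → 86). Not NE.
(B, W): Agent 2 can switch to Y (12 → 28). Not NE.
(B, X): Agent 1 can switch to A (37 → 42). Not NE.
(B, Y): Agent 2 can switch to Z (28 → 58). Not NE.
(B, Z): Agent 1 gets 86, best alternative 31; Agent 2 gets 58, best alternative 28. No profitable deviation — NE.
(C, W): Agent 1 can switch to B (73 → 75). Not NE.
(The remaining 7 profiles each have a profitable deviation by the same check.)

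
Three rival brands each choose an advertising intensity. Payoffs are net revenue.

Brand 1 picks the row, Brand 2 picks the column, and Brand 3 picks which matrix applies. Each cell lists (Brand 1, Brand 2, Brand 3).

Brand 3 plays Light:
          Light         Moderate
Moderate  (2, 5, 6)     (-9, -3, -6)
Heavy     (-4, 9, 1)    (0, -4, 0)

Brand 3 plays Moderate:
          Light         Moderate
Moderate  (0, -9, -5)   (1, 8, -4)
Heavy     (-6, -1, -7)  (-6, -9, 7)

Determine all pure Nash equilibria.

(Moderate, Light, Light): Brand 1 gets 2, best alternative -4; Brand 2 gets 5, best alternative -3; Brand 3 gets 6, best alternative -5. No profitable deviation — NE.
(Moderate, Light, Moderate): Brand 2 can switch to Moderate (-9 → 8). Not NE.
(Moderate, Moderate, Light): Brand 1 can switch to Heavy (-9 → 0). Not NE.
(Moderate, Moderate, Moderate): Brand 1 gets 1, best alternative -6; Brand 2 gets 8, best alternative -9; Brand 3 gets -4, best alternative -6. No profitable deviation — NE.
(Heavy, Light, Light): Brand 1 can switch to Moderate (-4 → 2). Not NE.
(Heavy, Light, Moderate): Brand 1 can switch to Moderate (-6 → 0). Not NE.
(Heavy, Moderate, Light): Brand 2 can switch to Light (-4 → 9). Not NE.
(Heavy, Moderate, Moderate): Brand 1 can switch to Moderate (-6 → 1). Not NE.

(Moderate, Light, Light) and (Moderate, Moderate, Moderate)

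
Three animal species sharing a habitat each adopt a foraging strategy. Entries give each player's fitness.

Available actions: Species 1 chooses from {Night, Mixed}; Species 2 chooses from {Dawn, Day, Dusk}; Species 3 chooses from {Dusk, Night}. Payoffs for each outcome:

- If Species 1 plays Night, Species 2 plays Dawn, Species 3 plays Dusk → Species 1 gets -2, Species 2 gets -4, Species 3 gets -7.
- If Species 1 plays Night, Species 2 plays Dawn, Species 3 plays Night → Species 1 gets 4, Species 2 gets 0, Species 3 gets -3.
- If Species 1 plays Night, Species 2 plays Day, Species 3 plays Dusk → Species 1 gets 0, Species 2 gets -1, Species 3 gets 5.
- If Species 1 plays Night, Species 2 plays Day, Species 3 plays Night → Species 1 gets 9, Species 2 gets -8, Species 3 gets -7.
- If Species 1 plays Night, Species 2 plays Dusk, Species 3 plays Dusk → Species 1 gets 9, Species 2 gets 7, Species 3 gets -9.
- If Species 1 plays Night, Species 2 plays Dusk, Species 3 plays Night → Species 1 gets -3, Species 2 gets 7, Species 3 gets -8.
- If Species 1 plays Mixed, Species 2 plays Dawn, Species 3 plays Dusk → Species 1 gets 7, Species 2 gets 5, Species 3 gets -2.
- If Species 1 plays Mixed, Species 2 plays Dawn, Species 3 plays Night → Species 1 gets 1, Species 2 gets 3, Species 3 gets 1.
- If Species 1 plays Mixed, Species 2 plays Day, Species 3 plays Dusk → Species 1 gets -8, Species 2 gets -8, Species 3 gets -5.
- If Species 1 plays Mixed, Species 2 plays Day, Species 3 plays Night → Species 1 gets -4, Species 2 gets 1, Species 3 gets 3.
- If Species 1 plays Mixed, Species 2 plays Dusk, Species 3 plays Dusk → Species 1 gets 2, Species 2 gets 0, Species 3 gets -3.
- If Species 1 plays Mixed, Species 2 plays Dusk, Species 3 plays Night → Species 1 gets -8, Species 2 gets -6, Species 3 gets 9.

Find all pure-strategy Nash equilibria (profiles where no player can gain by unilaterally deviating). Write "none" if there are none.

Mark each player's best response to every combination of opponents' strategies; a profile where every player is best-responding is a pure Nash equilibrium.
Species 1 against (Dawn, Dusk): payoffs -2, 7 → best response Mixed.
Species 1 against (Dawn, Night): payoffs 4, 1 → best response Night.
Species 1 against (Day, Dusk): payoffs 0, -8 → best response Night.
Species 1 against (Day, Night): payoffs 9, -4 → best response Night.
Species 1 against (Dusk, Dusk): payoffs 9, 2 → best response Night.
Species 1 against (Dusk, Night): payoffs -3, -8 → best response Night.
Species 2 against (Night, Dusk): payoffs -4, -1, 7 → best response Dusk.
Species 2 against (Night, Night): payoffs 0, -8, 7 → best response Dusk.
Species 2 against (Mixed, Dusk): payoffs 5, -8, 0 → best response Dawn.
Species 2 against (Mixed, Night): payoffs 3, 1, -6 → best response Dawn.
Species 3 against (Night, Dawn): payoffs -7, -3 → best response Night.
Species 3 against (Night, Day): payoffs 5, -7 → best response Dusk.
Species 3 against (Night, Dusk): payoffs -9, -8 → best response Night.
Species 3 against (Mixed, Dawn): payoffs -2, 1 → best response Night.
Species 3 against (Mixed, Day): payoffs -5, 3 → best response Night.
Species 3 against (Mixed, Dusk): payoffs -3, 9 → best response Night.
Mutual best responses: (Night, Dusk, Night).

(Night, Dusk, Night)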